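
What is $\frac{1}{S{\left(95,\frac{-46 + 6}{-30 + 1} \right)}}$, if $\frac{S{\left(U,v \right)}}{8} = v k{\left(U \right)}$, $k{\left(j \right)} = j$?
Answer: $\frac{29}{30400} \approx 0.00095395$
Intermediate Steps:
$S{\left(U,v \right)} = 8 U v$ ($S{\left(U,v \right)} = 8 v U = 8 U v$)
$\frac{1}{S{\left(95,\frac{-46 + 6}{-30 + 1} \right)}} = \frac{1}{8 \cdot 95 \frac{-46 + 6}{-30 + 1}} = \frac{1}{8 \cdot 95 \left(- \frac{40}{-29}\right)} = \frac{1}{8 \cdot 95 \left(\left(-40\right) \left(- \frac{1}{29}\right)\right)} = \frac{1}{8 \cdot 95 \cdot \frac{40}{29}} = \frac{1}{\frac{30400}{29}} = \frac{29}{30400}$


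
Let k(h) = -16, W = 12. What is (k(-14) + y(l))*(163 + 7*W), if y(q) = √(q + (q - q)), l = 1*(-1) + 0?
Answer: -3952 + 247*I ≈ -3952.0 + 247.0*I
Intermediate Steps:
l = -1 (l = -1 + 0 = -1)
y(q) = √q (y(q) = √(q + 0) = √q)
(k(-14) + y(l))*(163 + 7*W) = (-16 + √(-1))*(163 + 7*12) = (-16 + I)*(163 + 84) = (-16 + I)*247 = -3952 + 247*I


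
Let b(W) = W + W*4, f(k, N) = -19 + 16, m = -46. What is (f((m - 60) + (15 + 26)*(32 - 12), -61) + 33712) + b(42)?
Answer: 33919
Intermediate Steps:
f(k, N) = -3
b(W) = 5*W (b(W) = W + 4*W = 5*W)
(f((m - 60) + (15 + 26)*(32 - 12), -61) + 33712) + b(42) = (-3 + 33712) + 5*42 = 33709 + 210 = 33919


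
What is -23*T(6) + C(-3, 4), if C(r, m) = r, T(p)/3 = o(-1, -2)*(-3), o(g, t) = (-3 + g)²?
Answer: 3309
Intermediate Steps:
T(p) = -144 (T(p) = 3*((-3 - 1)²*(-3)) = 3*((-4)²*(-3)) = 3*(16*(-3)) = 3*(-48) = -144)
-23*T(6) + C(-3, 4) = -23*(-144) - 3 = 3312 - 3 = 3309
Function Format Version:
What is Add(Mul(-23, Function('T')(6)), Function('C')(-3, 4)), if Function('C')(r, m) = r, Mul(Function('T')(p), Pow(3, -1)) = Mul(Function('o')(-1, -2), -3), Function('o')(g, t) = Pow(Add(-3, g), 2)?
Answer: 3309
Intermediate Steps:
Function('T')(p) = -144 (Function('T')(p) = Mul(3, Mul(Pow(Add(-3, -1), 2), -3)) = Mul(3, Mul(Pow(-4, 2), -3)) = Mul(3, Mul(16, -3)) = Mul(3, -48) = -144)
Add(Mul(-23, Function('T')(6)), Function('C')(-3, 4)) = Add(Mul(-23, -144), -3) = Add(3312, -3) = 3309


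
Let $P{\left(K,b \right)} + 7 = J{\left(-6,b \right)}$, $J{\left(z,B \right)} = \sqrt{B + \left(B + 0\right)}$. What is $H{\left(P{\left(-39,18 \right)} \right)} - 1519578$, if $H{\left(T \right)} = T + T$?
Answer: $-1519580$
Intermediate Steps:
$J{\left(z,B \right)} = \sqrt{2} \sqrt{B}$ ($J{\left(z,B \right)} = \sqrt{B + B} = \sqrt{2 B} = \sqrt{2} \sqrt{B}$)
$P{\left(K,b \right)} = -7 + \sqrt{2} \sqrt{b}$
$H{\left(T \right)} = 2 T$
$H{\left(P{\left(-39,18 \right)} \right)} - 1519578 = 2 \left(-7 + \sqrt{2} \sqrt{18}\right) - 1519578 = 2 \left(-7 + \sqrt{2} \cdot 3 \sqrt{2}\right) - 1519578 = 2 \left(-7 + 6\right) - 1519578 = 2 \left(-1\right) - 1519578 = -2 - 1519578 = -1519580$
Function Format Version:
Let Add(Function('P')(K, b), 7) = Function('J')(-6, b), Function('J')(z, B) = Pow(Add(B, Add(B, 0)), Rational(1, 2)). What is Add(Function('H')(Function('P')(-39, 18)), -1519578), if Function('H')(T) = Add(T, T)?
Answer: -1519580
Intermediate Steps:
Function('J')(z, B) = Mul(Pow(2, Rational(1, 2)), Pow(B, Rational(1, 2))) (Function('J')(z, B) = Pow(Add(B, B), Rational(1, 2)) = Pow(Mul(2, B), Rational(1, 2)) = Mul(Pow(2, Rational(1, 2)), Pow(B, Rational(1, 2))))
Function('P')(K, b) = Add(-7, Mul(Pow(2, Rational(1, 2)), Pow(b, Rational(1, 2))))
Function('H')(T) = Mul(2, T)
Add(Function('H')(Function('P')(-39, 18)), -1519578) = Add(Mul(2, Add(-7, Mul(Pow(2, Rational(1, 2)), Pow(18, Rational(1, 2))))), -1519578) = Add(Mul(2, Add(-7, Mul(Pow(2, Rational(1, 2)), Mul(3, Pow(2, Rational(1, 2)))))), -1519578) = Add(Mul(2, Add(-7, 6)), -1519578) = Add(Mul(2, -1), -1519578) = Add(-2, -1519578) = -1519580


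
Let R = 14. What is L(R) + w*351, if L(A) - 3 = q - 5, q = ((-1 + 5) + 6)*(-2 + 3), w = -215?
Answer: -75457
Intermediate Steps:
q = 10 (q = (4 + 6)*1 = 10*1 = 10)
L(A) = 8 (L(A) = 3 + (10 - 5) = 3 + 5 = 8)
L(R) + w*351 = 8 - 215*351 = 8 - 75465 = -75457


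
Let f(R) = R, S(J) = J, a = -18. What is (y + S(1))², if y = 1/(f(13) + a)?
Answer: 16/25 ≈ 0.64000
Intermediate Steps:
y = -⅕ (y = 1/(13 - 18) = 1/(-5) = -⅕ ≈ -0.20000)
(y + S(1))² = (-⅕ + 1)² = (⅘)² = 16/25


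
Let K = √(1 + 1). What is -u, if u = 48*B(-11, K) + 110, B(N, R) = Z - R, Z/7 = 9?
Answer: -3134 + 48*√2 ≈ -3066.1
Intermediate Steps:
Z = 63 (Z = 7*9 = 63)
K = √2 ≈ 1.4142
B(N, R) = 63 - R
u = 3134 - 48*√2 (u = 48*(63 - √2) + 110 = (3024 - 48*√2) + 110 = 3134 - 48*√2 ≈ 3066.1)
-u = -(3134 - 48*√2) = -3134 + 48*√2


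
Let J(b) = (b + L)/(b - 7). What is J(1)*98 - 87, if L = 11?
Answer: -283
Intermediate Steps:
J(b) = (11 + b)/(-7 + b) (J(b) = (b + 11)/(b - 7) = (11 + b)/(-7 + b))
J(1)*98 - 87 = ((11 + 1)/(-7 + 1))*98 - 87 = (12/(-6))*98 - 87 = -⅙*12*98 - 87 = -2*98 - 87 = -196 - 87 = -283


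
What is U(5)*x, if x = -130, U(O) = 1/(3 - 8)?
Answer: 26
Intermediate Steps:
U(O) = -⅕ (U(O) = 1/(-5) = -⅕)
U(5)*x = -⅕*(-130) = 26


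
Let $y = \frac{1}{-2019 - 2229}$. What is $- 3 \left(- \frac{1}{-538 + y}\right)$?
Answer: $- \frac{12744}{2285425} \approx -0.0055762$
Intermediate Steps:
$y = - \frac{1}{4248}$ ($y = \frac{1}{-4248} = - \frac{1}{4248} \approx -0.0002354$)
$- 3 \left(- \frac{1}{-538 + y}\right) = - 3 \left(- \frac{1}{-538 - \frac{1}{4248}}\right) = - 3 \left(- \frac{1}{- \frac{2285425}{4248}}\right) = - 3 \left(\left(-1\right) \left(- \frac{4248}{2285425}\right)\right) = \left(-3\right) \frac{4248}{2285425} = - \frac{12744}{2285425}$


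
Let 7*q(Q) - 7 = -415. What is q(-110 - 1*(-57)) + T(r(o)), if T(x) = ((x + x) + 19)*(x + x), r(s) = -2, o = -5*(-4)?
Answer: -828/7 ≈ -118.29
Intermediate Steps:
o = 20
q(Q) = -408/7 (q(Q) = 1 + (1/7)*(-415) = 1 - 415/7 = -408/7)
T(x) = 2*x*(19 + 2*x) (T(x) = (2*x + 19)*(2*x) = (19 + 2*x)*(2*x) = 2*x*(19 + 2*x))
q(-110 - 1*(-57)) + T(r(o)) = -408/7 + 2*(-2)*(19 + 2*(-2)) = -408/7 + 2*(-2)*(19 - 4) = -408/7 + 2*(-2)*15 = -408/7 - 60 = -828/7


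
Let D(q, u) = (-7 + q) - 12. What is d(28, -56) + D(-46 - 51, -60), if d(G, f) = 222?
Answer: 106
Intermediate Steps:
D(q, u) = -19 + q
d(28, -56) + D(-46 - 51, -60) = 222 + (-19 + (-46 - 51)) = 222 + (-19 - 97) = 222 - 116 = 106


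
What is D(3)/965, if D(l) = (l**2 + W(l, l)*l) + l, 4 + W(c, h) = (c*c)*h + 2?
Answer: 87/965 ≈ 0.090155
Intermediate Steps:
W(c, h) = -2 + h*c**2 (W(c, h) = -4 + ((c*c)*h + 2) = -4 + (c**2*h + 2) = -4 + (h*c**2 + 2) = -4 + (2 + h*c**2) = -2 + h*c**2)
D(l) = l + l**2 + l*(-2 + l**3) (D(l) = (l**2 + (-2 + l*l**2)*l) + l = (l**2 + (-2 + l**3)*l) + l = (l**2 + l*(-2 + l**3)) + l = l + l**2 + l*(-2 + l**3))
D(3)/965 = (3*(-1 + 3 + 3**3))/965 = (3*(-1 + 3 + 27))*(1/965) = (3*29)*(1/965) = 87*(1/965) = 87/965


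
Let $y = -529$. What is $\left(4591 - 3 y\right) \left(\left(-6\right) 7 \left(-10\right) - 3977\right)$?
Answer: $-21975146$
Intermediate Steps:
$\left(4591 - 3 y\right) \left(\left(-6\right) 7 \left(-10\right) - 3977\right) = \left(4591 - -1587\right) \left(\left(-6\right) 7 \left(-10\right) - 3977\right) = \left(4591 + 1587\right) \left(\left(-42\right) \left(-10\right) - 3977\right) = 6178 \left(420 - 3977\right) = 6178 \left(-3557\right) = -21975146$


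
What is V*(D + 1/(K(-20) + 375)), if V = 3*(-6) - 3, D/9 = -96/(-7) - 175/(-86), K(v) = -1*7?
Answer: -47102511/15824 ≈ -2976.6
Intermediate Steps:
K(v) = -7
D = 85329/602 (D = 9*(-96/(-7) - 175/(-86)) = 9*(-96*(-1/7) - 175*(-1/86)) = 9*(96/7 + 175/86) = 9*(9481/602) = 85329/602 ≈ 141.74)
V = -21 (V = -18 - 3 = -21)
V*(D + 1/(K(-20) + 375)) = -21*(85329/602 + 1/(-7 + 375)) = -21*(85329/602 + 1/368) = -21*15700837/110768 = -47102511/15824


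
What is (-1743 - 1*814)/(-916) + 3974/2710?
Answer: 5284827/1241180 ≈ 4.2579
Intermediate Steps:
(-1743 - 1*814)/(-916) + 3974/2710 = (-1743 - 814)*(-1/916) + 3974*(1/2710) = -2557*(-1/916) + 1987/1355 = 2557/916 + 1987/1355 = 5284827/1241180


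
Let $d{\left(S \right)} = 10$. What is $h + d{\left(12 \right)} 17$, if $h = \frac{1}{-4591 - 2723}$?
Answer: $\frac{1243379}{7314} \approx 170.0$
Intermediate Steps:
$h = - \frac{1}{7314}$ ($h = \frac{1}{-7314} = - \frac{1}{7314} \approx -0.00013672$)
$h + d{\left(12 \right)} 17 = - \frac{1}{7314} + 10 \cdot 17 = - \frac{1}{7314} + 170 = \frac{1243379}{7314}$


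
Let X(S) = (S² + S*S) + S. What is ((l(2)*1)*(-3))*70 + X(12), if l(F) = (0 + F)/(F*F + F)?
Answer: 230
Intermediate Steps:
X(S) = S + 2*S² (X(S) = (S² + S²) + S = 2*S² + S = S + 2*S²)
l(F) = F/(F + F²) (l(F) = F/(F² + F) = F/(F + F²))
((l(2)*1)*(-3))*70 + X(12) = ((1/(1 + 2))*(-3))*70 + 12*(1 + 2*12) = ((1/3)*(-3))*70 + 12*(1 + 24) = (((⅓)*1)*(-3))*70 + 12*25 = ((⅓)*(-3))*70 + 300 = -1*70 + 300 = -70 + 300 = 230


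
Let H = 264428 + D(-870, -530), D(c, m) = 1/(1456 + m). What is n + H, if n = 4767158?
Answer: 4659248637/926 ≈ 5.0316e+6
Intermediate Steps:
H = 244860329/926 (H = 264428 + 1/(1456 - 530) = 264428 + 1/926 = 244860329/926 ≈ 2.6443e+5)
n + H = 4767158 + 244860329/926 = 4659248637/926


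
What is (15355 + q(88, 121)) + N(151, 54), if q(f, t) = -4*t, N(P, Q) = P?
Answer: 15022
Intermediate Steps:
(15355 + q(88, 121)) + N(151, 54) = (15355 - 4*121) + 151 = (15355 - 484) + 151 = 14871 + 151 = 15022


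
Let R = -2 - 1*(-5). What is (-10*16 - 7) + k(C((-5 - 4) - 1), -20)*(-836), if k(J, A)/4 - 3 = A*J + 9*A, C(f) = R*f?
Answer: -1414679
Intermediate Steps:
R = 3 (R = -2 + 5 = 3)
C(f) = 3*f
k(J, A) = 12 + 36*A + 4*A*J (k(J, A) = 12 + 4*(A*J + 9*A) = 12 + 4*(9*A + A*J) = 12 + (36*A + 4*A*J) = 12 + 36*A + 4*A*J)
(-10*16 - 7) + k(C((-5 - 4) - 1), -20)*(-836) = (-10*16 - 7) + (12 + 36*(-20) + 4*(-20)*(3*((-5 - 4) - 1)))*(-836) = (-160 - 7) + (12 - 720 + 4*(-20)*(3*(-9 - 1)))*(-836) = -167 + (12 - 720 + 4*(-20)*(3*(-10)))*(-836) = -167 + (12 - 720 + 4*(-20)*(-30))*(-836) = -167 + (12 - 720 + 2400)*(-836) = -167 + 1692*(-836) = -167 - 1414512 = -1414679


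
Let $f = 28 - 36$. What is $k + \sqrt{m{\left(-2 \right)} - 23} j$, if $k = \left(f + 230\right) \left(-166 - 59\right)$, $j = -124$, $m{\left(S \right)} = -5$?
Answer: $-49950 - 248 i \sqrt{7} \approx -49950.0 - 656.15 i$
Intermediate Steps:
$f = -8$
$k = -49950$ ($k = \left(-8 + 230\right) \left(-166 - 59\right) = 222 \left(-225\right) = -49950$)
$k + \sqrt{m{\left(-2 \right)} - 23} j = -49950 + \sqrt{-5 - 23} \left(-124\right) = -49950 + \sqrt{-28} \left(-124\right) = -49950 + 2 i \sqrt{7} \left(-124\right) = -49950 - 248 i \sqrt{7}$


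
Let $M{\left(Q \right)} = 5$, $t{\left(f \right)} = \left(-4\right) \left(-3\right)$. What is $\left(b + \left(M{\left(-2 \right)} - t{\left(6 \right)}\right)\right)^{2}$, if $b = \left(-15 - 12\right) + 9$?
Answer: $625$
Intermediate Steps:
$t{\left(f \right)} = 12$
$b = -18$ ($b = -27 + 9 = -18$)
$\left(b + \left(M{\left(-2 \right)} - t{\left(6 \right)}\right)\right)^{2} = \left(-18 + \left(5 - 12\right)\right)^{2} = \left(-18 - 7\right)^{2} = \left(-25\right)^{2} = 625$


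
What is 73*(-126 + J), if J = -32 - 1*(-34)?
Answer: -9052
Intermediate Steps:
J = 2 (J = -32 + 34 = 2)
73*(-126 + J) = 73*(-126 + 2) = 73*(-124) = -9052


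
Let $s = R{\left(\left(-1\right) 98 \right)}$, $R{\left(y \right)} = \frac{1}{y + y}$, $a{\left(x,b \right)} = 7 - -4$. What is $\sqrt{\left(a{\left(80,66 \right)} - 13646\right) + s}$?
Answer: $\frac{i \sqrt{2672461}}{14} \approx 116.77 i$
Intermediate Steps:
$a{\left(x,b \right)} = 11$ ($a{\left(x,b \right)} = 7 + 4 = 11$)
$R{\left(y \right)} = \frac{1}{2 y}$
$s = - \frac{1}{196}$ ($s = \frac{1}{2 \left(\left(-1\right) 98\right)} = \frac{1}{2 \left(-98\right)} = \frac{1}{2} \left(- \frac{1}{98}\right) = - \frac{1}{196} \approx -0.005102$)
$\sqrt{\left(a{\left(80,66 \right)} - 13646\right) + s} = \sqrt{\left(11 - 13646\right) - \frac{1}{196}} = \sqrt{-13635 - \frac{1}{196}} = \sqrt{- \frac{2672461}{196}} = \frac{i \sqrt{2672461}}{14}$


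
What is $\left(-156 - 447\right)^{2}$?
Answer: $363609$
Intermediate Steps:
$\left(-156 - 447\right)^{2} = \left(-603\right)^{2} = 363609$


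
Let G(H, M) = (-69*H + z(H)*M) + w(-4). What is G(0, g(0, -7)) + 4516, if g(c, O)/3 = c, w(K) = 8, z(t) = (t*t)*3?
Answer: 4524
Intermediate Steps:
z(t) = 3*t² (z(t) = t²*3 = 3*t²)
g(c, O) = 3*c
G(H, M) = 8 - 69*H + 3*M*H² (G(H, M) = (-69*H + (3*H²)*M) + 8 = (-69*H + 3*M*H²) + 8 = 8 - 69*H + 3*M*H²)
G(0, g(0, -7)) + 4516 = (8 - 69*0 + 3*(3*0)*0²) + 4516 = (8 + 0 + 3*0*0) + 4516 = (8 + 0 + 0) + 4516 = 8 + 4516 = 4524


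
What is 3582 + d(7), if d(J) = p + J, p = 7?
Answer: 3596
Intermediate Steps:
d(J) = 7 + J
3582 + d(7) = 3582 + (7 + 7) = 3582 + 14 = 3596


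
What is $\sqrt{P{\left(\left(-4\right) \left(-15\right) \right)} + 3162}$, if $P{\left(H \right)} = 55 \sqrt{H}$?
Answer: $\sqrt{3162 + 110 \sqrt{15}} \approx 59.9$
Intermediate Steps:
$\sqrt{P{\left(\left(-4\right) \left(-15\right) \right)} + 3162} = \sqrt{55 \sqrt{\left(-4\right) \left(-15\right)} + 3162} = \sqrt{55 \sqrt{60} + 3162} = \sqrt{55 \cdot 2 \sqrt{15} + 3162} = \sqrt{110 \sqrt{15} + 3162} = \sqrt{3162 + 110 \sqrt{15}}$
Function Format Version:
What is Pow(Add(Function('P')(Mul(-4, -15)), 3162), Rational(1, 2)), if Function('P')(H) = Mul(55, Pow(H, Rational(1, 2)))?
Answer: Pow(Add(3162, Mul(110, Pow(15, Rational(1, 2)))), Rational(1, 2)) ≈ 59.900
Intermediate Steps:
Pow(Add(Function('P')(Mul(-4, -15)), 3162), Rational(1, 2)) = Pow(Add(Mul(55, Pow(Mul(-4, -15), Rational(1, 2))), 3162), Rational(1, 2)) = Pow(Add(Mul(55, Pow(60, Rational(1, 2))), 3162), Rational(1, 2)) = Pow(Add(Mul(55, Mul(2, Pow(15, Rational(1, 2)))), 3162), Rational(1, 2)) = Pow(Add(Mul(110, Pow(15, Rational(1, 2))), 3162), Rational(1, 2)) = Pow(Add(3162, Mul(110, Pow(15, Rational(1, 2)))), Rational(1, 2))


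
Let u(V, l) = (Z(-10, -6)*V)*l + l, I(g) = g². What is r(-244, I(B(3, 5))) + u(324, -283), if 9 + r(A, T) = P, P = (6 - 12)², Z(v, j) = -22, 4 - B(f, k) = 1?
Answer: 2016968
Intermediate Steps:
B(f, k) = 3 (B(f, k) = 4 - 1*1 = 4 - 1 = 3)
P = 36 (P = (-6)² = 36)
u(V, l) = l - 22*V*l (u(V, l) = (-22*V)*l + l = -22*V*l + l = l - 22*V*l)
r(A, T) = 27 (r(A, T) = -9 + 36 = 27)
r(-244, I(B(3, 5))) + u(324, -283) = 27 - 283*(1 - 22*324) = 27 - 283*(1 - 7128) = 27 - 283*(-7127) = 27 + 2016941 = 2016968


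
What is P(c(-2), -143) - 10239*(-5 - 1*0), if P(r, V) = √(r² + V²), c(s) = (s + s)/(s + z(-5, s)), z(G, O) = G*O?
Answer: 51195 + √81797/2 ≈ 51338.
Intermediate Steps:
c(s) = -½ (c(s) = (s + s)/(s - 5*s) = (2*s)/((-4*s)) = (2*s)*(-1/(4*s)) = -½)
P(r, V) = √(V² + r²)
P(c(-2), -143) - 10239*(-5 - 1*0) = √((-143)² + (-½)²) - 10239*(-5 - 1*0) = √(20449 + ¼) - 10239*(-5 + 0) = √(81797/4) - 10239*(-5) = √81797/2 - 1*(-51195) = √81797/2 + 51195 = 51195 + √81797/2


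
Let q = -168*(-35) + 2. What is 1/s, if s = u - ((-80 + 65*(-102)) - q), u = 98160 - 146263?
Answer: -1/35511 ≈ -2.8160e-5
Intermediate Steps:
q = 5882 (q = 5880 + 2 = 5882)
u = -48103
s = -35511 (s = -48103 - ((-80 + 65*(-102)) - 1*5882) = -48103 - ((-80 - 6630) - 5882) = -48103 - (-6710 - 5882) = -48103 - 1*(-12592) = -48103 + 12592 = -35511)
1/s = 1/(-35511) = -1/35511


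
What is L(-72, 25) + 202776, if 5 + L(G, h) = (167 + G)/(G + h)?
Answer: 9530142/47 ≈ 2.0277e+5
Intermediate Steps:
L(G, h) = -5 + (167 + G)/(G + h)
L(-72, 25) + 202776 = (167 - 5*25 - 4*(-72))/(-72 + 25) + 202776 = (167 - 125 + 288)/(-47) + 202776 = -1/47*330 + 202776 = -330/47 + 202776 = 9530142/47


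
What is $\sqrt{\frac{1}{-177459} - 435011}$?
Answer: $\frac{5 i \sqrt{547969378603038}}{177459} \approx 659.55 i$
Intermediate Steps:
$\sqrt{\frac{1}{-177459} - 435011} = \sqrt{- \frac{1}{177459} - 435011} = \sqrt{- \frac{77196617050}{177459}} = \frac{5 i \sqrt{547969378603038}}{177459}$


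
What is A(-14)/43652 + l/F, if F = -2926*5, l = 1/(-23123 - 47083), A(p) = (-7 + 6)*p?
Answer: 513558449/1601270383020 ≈ 0.00032072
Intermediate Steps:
A(p) = -p
l = -1/70206 (l = 1/(-70206) = -1/70206 ≈ -1.4244e-5)
F = -14630
A(-14)/43652 + l/F = -1*(-14)/43652 - 1/70206/(-14630) = 14*(1/43652) - 1/70206*(-1/14630) = 1/3118 + 1/1027113780 = 513558449/1601270383020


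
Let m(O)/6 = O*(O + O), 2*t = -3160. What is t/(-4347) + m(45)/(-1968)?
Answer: -8543555/712908 ≈ -11.984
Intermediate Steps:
t = -1580 (t = (1/2)*(-3160) = -1580)
m(O) = 12*O**2 (m(O) = 6*(O*(O + O)) = 6*(O*(2*O)) = 6*(2*O**2) = 12*O**2)
t/(-4347) + m(45)/(-1968) = -1580/(-4347) + (12*45**2)/(-1968) = -1580*(-1/4347) + (12*2025)*(-1/1968) = 1580/4347 + 24300*(-1/1968) = 1580/4347 - 2025/164 = -8543555/712908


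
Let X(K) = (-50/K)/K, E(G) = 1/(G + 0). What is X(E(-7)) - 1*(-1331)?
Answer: -1119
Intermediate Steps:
E(G) = 1/G
X(K) = -50/K**2
X(E(-7)) - 1*(-1331) = -50/(1/(-7))**2 - 1*(-1331) = -50/(-1/7)**2 + 1331 = -50*49 + 1331 = -2450 + 1331 = -1119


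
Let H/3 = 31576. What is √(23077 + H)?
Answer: √117805 ≈ 343.23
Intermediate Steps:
H = 94728 (H = 3*31576 = 94728)
√(23077 + H) = √(23077 + 94728) = √117805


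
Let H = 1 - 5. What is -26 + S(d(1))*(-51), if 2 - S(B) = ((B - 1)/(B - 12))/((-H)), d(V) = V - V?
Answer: -2031/16 ≈ -126.94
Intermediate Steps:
H = -4
d(V) = 0
S(B) = 2 - (-1 + B)/(4*(-12 + B)) (S(B) = 2 - (B - 1)/(B - 12)/((-1*(-4))) = 2 - (-1 + B)/(-12 + B)/4 = 2 - (-1 + B)/(4*(-12 + B)))
-26 + S(d(1))*(-51) = -26 + ((-95 + 7*0)/(4*(-12 + 0)))*(-51) = -26 + ((¼)*(-95 + 0)/(-12))*(-51) = -26 + ((¼)*(-1/12)*(-95))*(-51) = -26 + (95/48)*(-51) = -26 - 1615/16 = -2031/16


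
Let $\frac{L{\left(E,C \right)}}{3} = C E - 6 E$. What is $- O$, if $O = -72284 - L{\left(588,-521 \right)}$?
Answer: $-857344$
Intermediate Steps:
$L{\left(E,C \right)} = - 18 E + 3 C E$ ($L{\left(E,C \right)} = 3 \left(C E - 6 E\right) = 3 \left(- 6 E + C E\right) = - 18 E + 3 C E$)
$O = 857344$ ($O = -72284 - 3 \cdot 588 \left(-6 - 521\right) = -72284 - 3 \cdot 588 \left(-527\right) = -72284 - -929628 = -72284 + 929628 = 857344$)
$- O = \left(-1\right) 857344 = -857344$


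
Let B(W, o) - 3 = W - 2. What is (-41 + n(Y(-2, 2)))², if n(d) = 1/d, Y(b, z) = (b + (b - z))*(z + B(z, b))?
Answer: 1515361/900 ≈ 1683.7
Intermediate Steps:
B(W, o) = 1 + W (B(W, o) = 3 + (W - 2) = 3 + (-2 + W) = 1 + W)
Y(b, z) = (1 + 2*z)*(-z + 2*b) (Y(b, z) = (b + (b - z))*(z + (1 + z)) = (-z + 2*b)*(1 + 2*z) = (1 + 2*z)*(-z + 2*b))
(-41 + n(Y(-2, 2)))² = (-41 + 1/(-1*2 - 2*2² + 2*(-2) + 4*(-2)*2))² = (-41 + 1/(-2 - 2*4 - 4 - 16))² = (-41 + 1/(-2 - 8 - 4 - 16))² = (-41 + 1/(-30))² = (-41 - 1/30)² = (-1231/30)² = 1515361/900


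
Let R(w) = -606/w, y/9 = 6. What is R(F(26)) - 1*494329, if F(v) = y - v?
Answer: -6920909/14 ≈ -4.9435e+5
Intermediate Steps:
y = 54 (y = 9*6 = 54)
F(v) = 54 - v
R(F(26)) - 1*494329 = -606/(54 - 1*26) - 1*494329 = -606/(54 - 26) - 494329 = -606/28 - 494329 = -606*1/28 - 494329 = -303/14 - 494329 = -6920909/14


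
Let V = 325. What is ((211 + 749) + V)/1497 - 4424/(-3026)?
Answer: 5255569/2264961 ≈ 2.3204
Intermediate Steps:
((211 + 749) + V)/1497 - 4424/(-3026) = ((211 + 749) + 325)/1497 - 4424/(-3026) = (960 + 325)*(1/1497) - 4424*(-1/3026) = 1285*(1/1497) + 2212/1513 = 1285/1497 + 2212/1513 = 5255569/2264961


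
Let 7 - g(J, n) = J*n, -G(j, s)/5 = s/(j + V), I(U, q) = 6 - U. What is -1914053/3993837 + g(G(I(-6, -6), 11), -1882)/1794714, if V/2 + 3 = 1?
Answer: -1549700007763/3185686745608 ≈ -0.48646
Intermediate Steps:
V = -4 (V = -6 + 2*1 = -6 + 2 = -4)
G(j, s) = -5*s/(-4 + j) (G(j, s) = -5*s/(j - 4) = -5*s/(-4 + j))
g(J, n) = 7 - J*n
-1914053/3993837 + g(G(I(-6, -6), 11), -1882)/1794714 = -1914053/3993837 + (7 - 1*(-5*11/(-4 + (6 - 1*(-6))))*(-1882))/1794714 = -1914053*1/3993837 + (7 - 1*(-5*11/(-4 + (6 + 6)))*(-1882))*(1/1794714) = -1914053/3993837 + (7 - 1*(-5*11/(-4 + 12))*(-1882))*(1/1794714) = -1914053/3993837 + (7 - 1*(-5*11/8)*(-1882))*(1/1794714) = -1914053/3993837 + (7 - 1*(-5*11*⅛)*(-1882))*(1/1794714) = -1914053/3993837 + (7 - 1*(-55/8)*(-1882))*(1/1794714) = -1914053/3993837 + (7 - 51755/4)*(1/1794714) = -1914053/3993837 - 51727/4*1/1794714 = -1914053/3993837 - 51727/7178856 = -1549700007763/3185686745608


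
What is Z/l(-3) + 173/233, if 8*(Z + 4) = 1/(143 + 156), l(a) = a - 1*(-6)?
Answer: -329221/557336 ≈ -0.59070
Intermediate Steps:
l(a) = 6 + a (l(a) = a + 6 = 6 + a)
Z = -9567/2392 (Z = -4 + 1/(8*(143 + 156)) = -4 + (1/8)/299 = -4 + (1/8)*(1/299) = -4 + 1/2392 = -9567/2392 ≈ -3.9996)
Z/l(-3) + 173/233 = -9567/(2392*(6 - 3)) + 173/233 = -9567/2392/3 + 173*(1/233) = -9567/2392*1/3 + 173/233 = -3189/2392 + 173/233 = -329221/557336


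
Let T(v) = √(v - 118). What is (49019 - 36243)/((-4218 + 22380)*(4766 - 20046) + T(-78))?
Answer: -886384059840/19253693758982449 - 44716*I/19253693758982449 ≈ -4.6037e-5 - 2.3225e-12*I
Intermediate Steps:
T(v) = √(-118 + v)
(49019 - 36243)/((-4218 + 22380)*(4766 - 20046) + T(-78)) = (49019 - 36243)/((-4218 + 22380)*(4766 - 20046) + √(-118 - 78)) = 12776/(18162*(-15280) + √(-196)) = 12776/(-277515360 + 14*I) = 12776*((-277515360 - 14*I)/77014775035929796) = 3194*(-277515360 - 14*I)/19253693758982449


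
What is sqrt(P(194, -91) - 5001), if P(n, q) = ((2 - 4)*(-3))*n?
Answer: I*sqrt(3837) ≈ 61.944*I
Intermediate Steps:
P(n, q) = 6*n (P(n, q) = (-2*(-3))*n = 6*n)
sqrt(P(194, -91) - 5001) = sqrt(6*194 - 5001) = sqrt(1164 - 5001) = sqrt(-3837) = I*sqrt(3837)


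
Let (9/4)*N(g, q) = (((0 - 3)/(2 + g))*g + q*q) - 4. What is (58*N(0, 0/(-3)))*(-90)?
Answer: 9280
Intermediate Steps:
N(g, q) = -16/9 + 4*q²/9 - 4*g/(3*(2 + g)) (N(g, q) = 4*((((0 - 3)/(2 + g))*g + q*q) - 4)/9 = 4*(((-3/(2 + g))*g + q²) - 4)/9 = 4*((-3*g/(2 + g) + q²) - 4)/9 = 4*((q² - 3*g/(2 + g)) - 4)/9 = 4*(-4 + q² - 3*g/(2 + g))/9 = -16/9 + 4*q²/9 - 4*g/(3*(2 + g)))
(58*N(0, 0/(-3)))*(-90) = (58*(4*(-8 - 7*0 + 2*(0/(-3))² + 0*(0/(-3))²)/(9*(2 + 0))))*(-90) = (58*((4/9)*(-8 + 0 + 2*(0*(-⅓))² + 0*(0*(-⅓))²)/2))*(-90) = (58*((4/9)*(½)*(-8 + 0 + 2*0² + 0*0²)))*(-90) = (58*((4/9)*(½)*(-8 + 0 + 2*0 + 0*0)))*(-90) = (58*((4/9)*(½)*(-8 + 0 + 0 + 0)))*(-90) = (58*((4/9)*(½)*(-8)))*(-90) = (58*(-16/9))*(-90) = -928/9*(-90) = 9280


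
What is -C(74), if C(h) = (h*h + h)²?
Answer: -30802500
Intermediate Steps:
C(h) = (h + h²)² (C(h) = (h² + h)² = (h + h²)²)
-C(74) = -74²*(1 + 74)² = -5476*75² = -5476*5625 = -1*30802500 = -30802500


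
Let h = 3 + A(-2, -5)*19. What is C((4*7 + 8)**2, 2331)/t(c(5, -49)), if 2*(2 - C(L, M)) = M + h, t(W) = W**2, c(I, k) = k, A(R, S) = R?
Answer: -1146/2401 ≈ -0.47730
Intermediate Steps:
h = -35 (h = 3 - 2*19 = 3 - 38 = -35)
C(L, M) = 39/2 - M/2 (C(L, M) = 2 - (M - 35)/2 = 2 - (-35 + M)/2 = 2 + (35/2 - M/2) = 39/2 - M/2)
C((4*7 + 8)**2, 2331)/t(c(5, -49)) = (39/2 - 1/2*2331)/((-49)**2) = (39/2 - 2331/2)/2401 = -1146*1/2401 = -1146/2401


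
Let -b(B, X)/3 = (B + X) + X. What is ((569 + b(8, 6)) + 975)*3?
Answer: 4452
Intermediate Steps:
b(B, X) = -6*X - 3*B (b(B, X) = -3*((B + X) + X) = -3*(B + 2*X) = -6*X - 3*B)
((569 + b(8, 6)) + 975)*3 = ((569 + (-6*6 - 3*8)) + 975)*3 = ((569 + (-36 - 24)) + 975)*3 = ((569 - 60) + 975)*3 = (509 + 975)*3 = 1484*3 = 4452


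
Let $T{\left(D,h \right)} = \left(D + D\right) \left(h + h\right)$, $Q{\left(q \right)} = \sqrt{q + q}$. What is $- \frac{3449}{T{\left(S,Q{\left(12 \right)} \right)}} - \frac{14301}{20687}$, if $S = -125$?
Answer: $- \frac{14301}{20687} + \frac{3449 \sqrt{6}}{6000} \approx 0.71674$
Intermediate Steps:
$Q{\left(q \right)} = \sqrt{2} \sqrt{q}$ ($Q{\left(q \right)} = \sqrt{2 q} = \sqrt{2} \sqrt{q}$)
$T{\left(D,h \right)} = 4 D h$ ($T{\left(D,h \right)} = 2 D 2 h = 4 D h$)
$- \frac{3449}{T{\left(S,Q{\left(12 \right)} \right)}} - \frac{14301}{20687} = - \frac{3449}{4 \left(-125\right) \sqrt{2} \sqrt{12}} - \frac{14301}{20687} = - \frac{3449}{4 \left(-125\right) \sqrt{2} \cdot 2 \sqrt{3}} - \frac{14301}{20687} = - \frac{3449}{4 \left(-125\right) 2 \sqrt{6}} - \frac{14301}{20687} = - \frac{3449}{\left(-1000\right) \sqrt{6}} - \frac{14301}{20687} = - 3449 \left(- \frac{\sqrt{6}}{6000}\right) - \frac{14301}{20687} = \frac{3449 \sqrt{6}}{6000} - \frac{14301}{20687} = - \frac{14301}{20687} + \frac{3449 \sqrt{6}}{6000}$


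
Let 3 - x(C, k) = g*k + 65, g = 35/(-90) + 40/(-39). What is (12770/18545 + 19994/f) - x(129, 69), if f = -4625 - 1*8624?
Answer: -139608226757/3832962198 ≈ -36.423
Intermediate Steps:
f = -13249 (f = -4625 - 8624 = -13249)
g = -331/234 (g = 35*(-1/90) + 40*(-1/39) = -7/18 - 40/39 = -331/234 ≈ -1.4145)
x(C, k) = -62 + 331*k/234 (x(C, k) = 3 - (-331*k/234 + 65) = 3 - (65 - 331*k/234) = 3 + (-65 + 331*k/234) = -62 + 331*k/234)
(12770/18545 + 19994/f) - x(129, 69) = (12770/18545 + 19994/(-13249)) - (-62 + (331/234)*69) = (12770*(1/18545) + 19994*(-1/13249)) - (-62 + 7613/78) = (2554/3709 - 19994/13249) - 1*2777/78 = -40319800/49140541 - 2777/78 = -139608226757/3832962198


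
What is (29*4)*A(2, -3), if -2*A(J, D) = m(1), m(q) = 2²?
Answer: -232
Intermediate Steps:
m(q) = 4
A(J, D) = -2 (A(J, D) = -½*4 = -2)
(29*4)*A(2, -3) = (29*4)*(-2) = 116*(-2) = -232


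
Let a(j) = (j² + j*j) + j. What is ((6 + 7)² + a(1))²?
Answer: 29584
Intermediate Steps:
a(j) = j + 2*j² (a(j) = (j² + j²) + j = 2*j² + j = j + 2*j²)
((6 + 7)² + a(1))² = ((6 + 7)² + 1*(1 + 2*1))² = (13² + 1*(1 + 2))² = (169 + 1*3)² = (169 + 3)² = 172² = 29584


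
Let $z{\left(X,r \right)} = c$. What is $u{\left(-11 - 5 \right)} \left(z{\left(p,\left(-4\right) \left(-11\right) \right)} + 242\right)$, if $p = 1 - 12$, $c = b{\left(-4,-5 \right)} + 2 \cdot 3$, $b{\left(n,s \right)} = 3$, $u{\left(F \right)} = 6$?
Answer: $1506$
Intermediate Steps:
$c = 9$ ($c = 3 + 2 \cdot 3 = 3 + 6 = 9$)
$p = -11$ ($p = 1 - 12 = -11$)
$z{\left(X,r \right)} = 9$
$u{\left(-11 - 5 \right)} \left(z{\left(p,\left(-4\right) \left(-11\right) \right)} + 242\right) = 6 \left(9 + 242\right) = 6 \cdot 251 = 1506$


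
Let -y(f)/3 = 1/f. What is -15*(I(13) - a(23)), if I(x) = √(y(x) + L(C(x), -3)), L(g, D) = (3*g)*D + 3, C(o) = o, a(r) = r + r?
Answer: 690 - 45*I*√2145/13 ≈ 690.0 - 160.32*I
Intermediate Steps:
a(r) = 2*r
y(f) = -3/f
L(g, D) = 3 + 3*D*g (L(g, D) = 3*D*g + 3 = 3 + 3*D*g)
I(x) = √(3 - 9*x - 3/x) (I(x) = √(-3/x + (3 + 3*(-3)*x)) = √(-3/x + (3 - 9*x)) = √(3 - 9*x - 3/x))
-15*(I(13) - a(23)) = -15*(√(3 - 9*13 - 3/13) - 2*23) = -15*(√(3 - 117 - 3*1/13) - 1*46) = -15*(√(3 - 117 - 3/13) - 46) = -15*(√(-1485/13) - 46) = -15*(3*I*√2145/13 - 46) = -15*(-46 + 3*I*√2145/13) = 690 - 45*I*√2145/13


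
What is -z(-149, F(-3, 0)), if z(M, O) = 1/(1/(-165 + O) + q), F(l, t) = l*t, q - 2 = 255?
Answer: -165/42404 ≈ -0.0038911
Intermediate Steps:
q = 257 (q = 2 + 255 = 257)
z(M, O) = 1/(257 + 1/(-165 + O)) (z(M, O) = 1/(1/(-165 + O) + 257) = 1/(257 + 1/(-165 + O)))
-z(-149, F(-3, 0)) = -(-165 - 3*0)/(-42404 + 257*(-3*0)) = -(-165 + 0)/(-42404 + 257*0) = -(-165)/(-42404 + 0) = -(-165)/(-42404) = -(-1)*(-165)/42404 = -1*165/42404 = -165/42404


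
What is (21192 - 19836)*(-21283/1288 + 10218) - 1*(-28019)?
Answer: 4463312957/322 ≈ 1.3861e+7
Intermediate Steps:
(21192 - 19836)*(-21283/1288 + 10218) - 1*(-28019) = 1356*(-21283*1/1288 + 10218) + 28019 = 1356*(-21283/1288 + 10218) + 28019 = 1356*(13139501/1288) + 28019 = 4454290839/322 + 28019 = 4463312957/322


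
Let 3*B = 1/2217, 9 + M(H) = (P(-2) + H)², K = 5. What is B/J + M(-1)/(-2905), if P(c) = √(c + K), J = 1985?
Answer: 13202816/7670498535 + 2*√3/2905 ≈ 0.0029137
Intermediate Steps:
P(c) = √(5 + c) (P(c) = √(c + 5) = √(5 + c))
M(H) = -9 + (H + √3)² (M(H) = -9 + (√(5 - 2) + H)² = -9 + (√3 + H)² = -9 + (H + √3)²)
B = 1/6651 (B = (⅓)/2217 = (⅓)*(1/2217) = 1/6651 ≈ 0.00015035)
B/J + M(-1)/(-2905) = (1/6651)/1985 + (-9 + (-1 + √3)²)/(-2905) = (1/6651)*(1/1985) + (-9 + (-1 + √3)²)*(-1/2905) = 1/13202235 + (9/2905 - (-1 + √3)²/2905) = 23764604/7670498535 - (-1 + √3)²/2905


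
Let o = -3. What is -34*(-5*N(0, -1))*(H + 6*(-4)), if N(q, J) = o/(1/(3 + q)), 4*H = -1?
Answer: 74205/2 ≈ 37103.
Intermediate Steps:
H = -1/4 (H = (1/4)*(-1) = -1/4 ≈ -0.25000)
N(q, J) = -9 - 3*q (N(q, J) = -(9 + 3*q) = -3*(3 + q) = -9 - 3*q)
-34*(-5*N(0, -1))*(H + 6*(-4)) = -34*(-5*(-9 - 3*0))*(-1/4 + 6*(-4)) = -34*(-5*(-9 + 0))*(-1/4 - 24) = -34*(-5*(-9))*(-97)/4 = -1530*(-97)/4 = -34*(-4365/4) = 74205/2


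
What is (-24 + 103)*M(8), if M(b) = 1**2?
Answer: 79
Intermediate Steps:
M(b) = 1
(-24 + 103)*M(8) = (-24 + 103)*1 = 79*1 = 79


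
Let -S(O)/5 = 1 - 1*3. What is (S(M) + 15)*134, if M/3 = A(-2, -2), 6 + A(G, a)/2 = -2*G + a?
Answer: 3350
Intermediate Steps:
A(G, a) = -12 - 4*G + 2*a (A(G, a) = -12 + 2*(-2*G + a) = -12 + 2*(a - 2*G) = -12 + (-4*G + 2*a) = -12 - 4*G + 2*a)
M = -24 (M = 3*(-12 - 4*(-2) + 2*(-2)) = 3*(-12 + 8 - 4) = 3*(-8) = -24)
S(O) = 10 (S(O) = -5*(1 - 1*3) = -5*(1 - 3) = -5*(-2) = 10)
(S(M) + 15)*134 = (10 + 15)*134 = 25*134 = 3350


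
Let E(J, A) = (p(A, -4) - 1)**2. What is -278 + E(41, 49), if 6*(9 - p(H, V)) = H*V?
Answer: 12382/9 ≈ 1375.8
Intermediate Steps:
p(H, V) = 9 - H*V/6
E(J, A) = (8 + 2*A/3)**2 (E(J, A) = ((9 - 1/6*A*(-4)) - 1)**2 = ((9 + 2*A/3) - 1)**2 = (8 + 2*A/3)**2)
-278 + E(41, 49) = -278 + 4*(12 + 49)**2/9 = -278 + (4/9)*61**2 = -278 + (4/9)*3721 = -278 + 14884/9 = 12382/9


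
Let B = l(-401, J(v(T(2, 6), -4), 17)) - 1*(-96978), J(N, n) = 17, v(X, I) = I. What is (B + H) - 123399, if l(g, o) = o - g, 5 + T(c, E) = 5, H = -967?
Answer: -26970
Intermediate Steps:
T(c, E) = 0 (T(c, E) = -5 + 5 = 0)
B = 97396 (B = (17 - 1*(-401)) - 1*(-96978) = (17 + 401) + 96978 = 418 + 96978 = 97396)
(B + H) - 123399 = (97396 - 967) - 123399 = 96429 - 123399 = -26970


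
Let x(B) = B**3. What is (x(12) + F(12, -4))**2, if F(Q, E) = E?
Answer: 2972176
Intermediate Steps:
(x(12) + F(12, -4))**2 = (12**3 - 4)**2 = (1728 - 4)**2 = 1724**2 = 2972176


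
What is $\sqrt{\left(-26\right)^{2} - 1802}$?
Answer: $i \sqrt{1126} \approx 33.556 i$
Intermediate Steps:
$\sqrt{\left(-26\right)^{2} - 1802} = \sqrt{676 - 1802} = \sqrt{-1126} = i \sqrt{1126}$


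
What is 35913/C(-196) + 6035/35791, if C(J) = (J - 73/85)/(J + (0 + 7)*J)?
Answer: 171313172733895/598890803 ≈ 2.8605e+5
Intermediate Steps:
C(J) = (-73/85 + J)/(8*J) (C(J) = (J - 73*1/85)/(J + 7*J) = (J - 73/85)/((8*J)) = (-73/85 + J)*(1/(8*J)) = (-73/85 + J)/(8*J))
35913/C(-196) + 6035/35791 = 35913/(((1/680)*(-73 + 85*(-196))/(-196))) + 6035/35791 = 35913/(((1/680)*(-1/196)*(-73 - 16660))) + 6035*(1/35791) = 35913/(((1/680)*(-1/196)*(-16733))) + 6035/35791 = 35913/(16733/133280) + 6035/35791 = 35913*(133280/16733) + 6035/35791 = 4786484640/16733 + 6035/35791 = 171313172733895/598890803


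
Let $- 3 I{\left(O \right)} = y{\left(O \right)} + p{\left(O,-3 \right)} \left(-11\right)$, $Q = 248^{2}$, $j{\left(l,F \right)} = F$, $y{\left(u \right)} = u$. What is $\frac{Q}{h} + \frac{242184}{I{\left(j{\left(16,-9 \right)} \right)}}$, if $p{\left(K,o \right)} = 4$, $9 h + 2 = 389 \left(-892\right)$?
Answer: $\frac{126038470536}{9195235} \approx 13707.0$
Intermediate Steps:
$h = - \frac{346990}{9}$ ($h = - \frac{2}{9} + \frac{389 \left(-892\right)}{9} = - \frac{2}{9} + \frac{1}{9} \left(-346988\right) = - \frac{2}{9} - \frac{346988}{9} = - \frac{346990}{9} \approx -38554.0$)
$Q = 61504$
$I{\left(O \right)} = \frac{44}{3} - \frac{O}{3}$ ($I{\left(O \right)} = - \frac{O + 4 \left(-11\right)}{3} = - \frac{O - 44}{3} = - \frac{-44 + O}{3} = \frac{44}{3} - \frac{O}{3}$)
$\frac{Q}{h} + \frac{242184}{I{\left(j{\left(16,-9 \right)} \right)}} = \frac{61504}{- \frac{346990}{9}} + \frac{242184}{\frac{44}{3} - -3} = 61504 \left(- \frac{9}{346990}\right) + \frac{242184}{\frac{44}{3} + 3} = - \frac{276768}{173495} + \frac{242184}{\frac{53}{3}} = - \frac{276768}{173495} + 242184 \cdot \frac{3}{53} = - \frac{276768}{173495} + \frac{726552}{53} = \frac{126038470536}{9195235}$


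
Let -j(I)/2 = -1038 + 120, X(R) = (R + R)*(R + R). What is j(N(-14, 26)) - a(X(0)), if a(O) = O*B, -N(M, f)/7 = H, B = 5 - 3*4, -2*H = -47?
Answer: 1836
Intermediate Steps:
H = 47/2 (H = -1/2*(-47) = 47/2 ≈ 23.500)
X(R) = 4*R**2 (X(R) = (2*R)*(2*R) = 4*R**2)
B = -7 (B = 5 - 12 = -7)
N(M, f) = -329/2 (N(M, f) = -7*47/2 = -329/2)
j(I) = 1836 (j(I) = -2*(-1038 + 120) = -2*(-918) = 1836)
a(O) = -7*O (a(O) = O*(-7) = -7*O)
j(N(-14, 26)) - a(X(0)) = 1836 - (-7)*4*0**2 = 1836 - (-7)*4*0 = 1836 - (-7)*0 = 1836 - 1*0 = 1836 + 0 = 1836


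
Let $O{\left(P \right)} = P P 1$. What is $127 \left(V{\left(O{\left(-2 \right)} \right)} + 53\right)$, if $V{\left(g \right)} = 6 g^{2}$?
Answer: $18923$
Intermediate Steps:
$O{\left(P \right)} = P^{2}$ ($O{\left(P \right)} = P^{2} \cdot 1 = P^{2}$)
$127 \left(V{\left(O{\left(-2 \right)} \right)} + 53\right) = 127 \left(6 \left(\left(-2\right)^{2}\right)^{2} + 53\right) = 127 \left(6 \cdot 4^{2} + 53\right) = 127 \left(6 \cdot 16 + 53\right) = 127 \left(96 + 53\right) = 127 \cdot 149 = 18923$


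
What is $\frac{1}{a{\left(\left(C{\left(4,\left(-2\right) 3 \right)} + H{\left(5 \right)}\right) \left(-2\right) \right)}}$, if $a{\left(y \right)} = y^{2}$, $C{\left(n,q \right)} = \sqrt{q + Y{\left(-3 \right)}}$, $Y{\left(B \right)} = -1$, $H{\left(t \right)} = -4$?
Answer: $\frac{i}{4 \left(8 \sqrt{7} + 9 i\right)} \approx 0.0042533 + 0.010003 i$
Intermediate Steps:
$C{\left(n,q \right)} = \sqrt{-1 + q}$ ($C{\left(n,q \right)} = \sqrt{q - 1} = \sqrt{-1 + q}$)
$\frac{1}{a{\left(\left(C{\left(4,\left(-2\right) 3 \right)} + H{\left(5 \right)}\right) \left(-2\right) \right)}} = \frac{1}{\left(\left(\sqrt{-1 - 6} - 4\right) \left(-2\right)\right)^{2}} = \frac{1}{\left(\left(\sqrt{-7} - 4\right) \left(-2\right)\right)^{2}} = \frac{1}{\left(\left(i \sqrt{7} - 4\right) \left(-2\right)\right)^{2}} = \frac{1}{\left(\left(-4 + i \sqrt{7}\right) \left(-2\right)\right)^{2}} = \frac{1}{\left(8 - 2 i \sqrt{7}\right)^{2}}$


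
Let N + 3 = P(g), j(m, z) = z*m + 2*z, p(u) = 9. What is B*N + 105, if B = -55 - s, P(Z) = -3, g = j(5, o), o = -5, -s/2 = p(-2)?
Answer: 327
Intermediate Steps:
s = -18 (s = -2*9 = -18)
j(m, z) = 2*z + m*z (j(m, z) = m*z + 2*z = 2*z + m*z)
g = -35 (g = -5*(2 + 5) = -5*7 = -35)
N = -6 (N = -3 - 3 = -6)
B = -37 (B = -55 - 1*(-18) = -55 + 18 = -37)
B*N + 105 = -37*(-6) + 105 = 222 + 105 = 327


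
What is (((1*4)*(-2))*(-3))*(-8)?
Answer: -192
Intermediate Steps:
(((1*4)*(-2))*(-3))*(-8) = ((4*(-2))*(-3))*(-8) = -8*(-3)*(-8) = 24*(-8) = -192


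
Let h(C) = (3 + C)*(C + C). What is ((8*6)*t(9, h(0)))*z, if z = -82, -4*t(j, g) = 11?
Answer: 10824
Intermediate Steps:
h(C) = 2*C*(3 + C) (h(C) = (3 + C)*(2*C) = 2*C*(3 + C))
t(j, g) = -11/4 (t(j, g) = -1/4*11 = -11/4)
((8*6)*t(9, h(0)))*z = ((8*6)*(-11/4))*(-82) = (48*(-11/4))*(-82) = -132*(-82) = 10824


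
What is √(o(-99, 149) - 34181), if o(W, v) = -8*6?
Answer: I*√34229 ≈ 185.01*I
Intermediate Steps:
o(W, v) = -48
√(o(-99, 149) - 34181) = √(-48 - 34181) = √(-34229) = I*√34229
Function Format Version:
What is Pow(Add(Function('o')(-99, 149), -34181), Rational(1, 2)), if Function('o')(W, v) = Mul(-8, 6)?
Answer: Mul(I, Pow(34229, Rational(1, 2))) ≈ Mul(185.01, I)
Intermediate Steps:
Function('o')(W, v) = -48
Pow(Add(Function('o')(-99, 149), -34181), Rational(1, 2)) = Pow(Add(-48, -34181), Rational(1, 2)) = Pow(-34229, Rational(1, 2)) = Mul(I, Pow(34229, Rational(1, 2)))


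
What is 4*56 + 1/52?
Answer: 11649/52 ≈ 224.02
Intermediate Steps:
4*56 + 1/52 = 224 + 1/52 = 11649/52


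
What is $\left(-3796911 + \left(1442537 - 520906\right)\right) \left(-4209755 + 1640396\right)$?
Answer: $7387626545520$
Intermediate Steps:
$\left(-3796911 + \left(1442537 - 520906\right)\right) \left(-4209755 + 1640396\right) = \left(-3796911 + 921631\right) \left(-2569359\right) = \left(-2875280\right) \left(-2569359\right) = 7387626545520$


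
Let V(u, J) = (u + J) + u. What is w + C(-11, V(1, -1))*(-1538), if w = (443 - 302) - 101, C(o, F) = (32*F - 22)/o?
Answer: 15820/11 ≈ 1438.2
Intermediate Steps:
V(u, J) = J + 2*u (V(u, J) = (J + u) + u = J + 2*u)
C(o, F) = (-22 + 32*F)/o
w = 40 (w = 141 - 101 = 40)
w + C(-11, V(1, -1))*(-1538) = 40 + (2*(-11 + 16*(-1 + 2*1))/(-11))*(-1538) = 40 + (2*(-1/11)*(-11 + 16*(-1 + 2)))*(-1538) = 40 + (2*(-1/11)*(-11 + 16*1))*(-1538) = 40 + (2*(-1/11)*(-11 + 16))*(-1538) = 40 + (2*(-1/11)*5)*(-1538) = 40 - 10/11*(-1538) = 40 + 15380/11 = 15820/11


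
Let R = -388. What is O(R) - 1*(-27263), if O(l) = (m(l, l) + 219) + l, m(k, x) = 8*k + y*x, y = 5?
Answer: 22050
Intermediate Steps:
m(k, x) = 5*x + 8*k (m(k, x) = 8*k + 5*x = 5*x + 8*k)
O(l) = 219 + 14*l (O(l) = ((5*l + 8*l) + 219) + l = (13*l + 219) + l = (219 + 13*l) + l = 219 + 14*l)
O(R) - 1*(-27263) = (219 + 14*(-388)) - 1*(-27263) = (219 - 5432) + 27263 = -5213 + 27263 = 22050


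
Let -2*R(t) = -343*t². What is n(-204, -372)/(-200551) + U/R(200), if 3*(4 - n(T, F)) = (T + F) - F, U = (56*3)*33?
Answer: 11034549/24567497500 ≈ 0.00044915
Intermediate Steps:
R(t) = 343*t²/2 (R(t) = -(-343)*t²/2 = 343*t²/2)
U = 5544 (U = 168*33 = 5544)
n(T, F) = 4 - T/3 (n(T, F) = 4 - ((T + F) - F)/3 = 4 - ((F + T) - F)/3 = 4 - T/3)
n(-204, -372)/(-200551) + U/R(200) = (4 - ⅓*(-204))/(-200551) + 5544/(((343/2)*200²)) = (4 + 68)*(-1/200551) + 5544/(((343/2)*40000)) = 72*(-1/200551) + 5544/6860000 = -72/200551 + 5544*(1/6860000) = -72/200551 + 99/122500 = 11034549/24567497500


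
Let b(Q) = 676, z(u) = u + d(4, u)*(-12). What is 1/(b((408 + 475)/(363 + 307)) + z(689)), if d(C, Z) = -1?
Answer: 1/1377 ≈ 0.00072622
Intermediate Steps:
z(u) = 12 + u (z(u) = u - 1*(-12) = u + 12 = 12 + u)
1/(b((408 + 475)/(363 + 307)) + z(689)) = 1/(676 + (12 + 689)) = 1/(676 + 701) = 1/1377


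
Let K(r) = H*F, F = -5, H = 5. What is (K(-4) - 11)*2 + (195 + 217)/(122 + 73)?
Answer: -13628/195 ≈ -69.887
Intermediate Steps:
K(r) = -25 (K(r) = 5*(-5) = -25)
(K(-4) - 11)*2 + (195 + 217)/(122 + 73) = (-25 - 11)*2 + (195 + 217)/(122 + 73) = -36*2 + 412/195 = -72 + 412*(1/195) = -72 + 412/195 = -13628/195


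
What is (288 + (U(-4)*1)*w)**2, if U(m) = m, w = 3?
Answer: 76176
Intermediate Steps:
(288 + (U(-4)*1)*w)**2 = (288 - 4*1*3)**2 = (288 - 4*3)**2 = (288 - 12)**2 = 276**2 = 76176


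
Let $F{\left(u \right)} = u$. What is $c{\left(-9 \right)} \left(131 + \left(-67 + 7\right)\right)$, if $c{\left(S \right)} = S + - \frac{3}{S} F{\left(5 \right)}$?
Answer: $- \frac{1562}{3} \approx -520.67$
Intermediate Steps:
$c{\left(S \right)} = S - \frac{15}{S}$ ($c{\left(S \right)} = S + - \frac{3}{S} 5 = S - \frac{15}{S}$)
$c{\left(-9 \right)} \left(131 + \left(-67 + 7\right)\right) = \left(-9 - \frac{15}{-9}\right) \left(131 + \left(-67 + 7\right)\right) = \left(-9 - - \frac{5}{3}\right) \left(131 - 60\right) = \left(-9 + \frac{5}{3}\right) 71 = \left(- \frac{22}{3}\right) 71 = - \frac{1562}{3}$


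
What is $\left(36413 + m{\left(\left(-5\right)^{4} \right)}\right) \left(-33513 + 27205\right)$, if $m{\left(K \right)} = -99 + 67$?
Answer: $-229491348$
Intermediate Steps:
$m{\left(K \right)} = -32$
$\left(36413 + m{\left(\left(-5\right)^{4} \right)}\right) \left(-33513 + 27205\right) = \left(36413 - 32\right) \left(-33513 + 27205\right) = 36381 \left(-6308\right) = -229491348$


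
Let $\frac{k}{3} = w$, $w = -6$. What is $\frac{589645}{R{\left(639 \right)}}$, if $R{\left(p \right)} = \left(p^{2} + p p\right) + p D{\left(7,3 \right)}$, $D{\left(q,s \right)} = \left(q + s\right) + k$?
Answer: $\frac{117929}{162306} \approx 0.72658$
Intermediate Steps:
$k = -18$ ($k = 3 \left(-6\right) = -18$)
$D{\left(q,s \right)} = -18 + q + s$ ($D{\left(q,s \right)} = \left(q + s\right) - 18 = -18 + q + s$)
$R{\left(p \right)} = - 8 p + 2 p^{2}$ ($R{\left(p \right)} = \left(p^{2} + p p\right) + p \left(-18 + 7 + 3\right) = \left(p^{2} + p^{2}\right) + p \left(-8\right) = 2 p^{2} - 8 p = - 8 p + 2 p^{2}$)
$\frac{589645}{R{\left(639 \right)}} = \frac{589645}{2 \cdot 639 \left(-4 + 639\right)} = \frac{589645}{2 \cdot 639 \cdot 635} = \frac{589645}{811530} = 589645 \cdot \frac{1}{811530} = \frac{117929}{162306}$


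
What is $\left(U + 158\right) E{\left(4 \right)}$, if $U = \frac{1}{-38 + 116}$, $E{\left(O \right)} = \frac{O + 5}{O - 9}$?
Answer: $- \frac{7395}{26} \approx -284.42$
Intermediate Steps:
$E{\left(O \right)} = \frac{5 + O}{-9 + O}$
$U = \frac{1}{78} \approx 0.012821$
$\left(U + 158\right) E{\left(4 \right)} = \left(\frac{1}{78} + 158\right) \frac{5 + 4}{-9 + 4} = \frac{12325 \frac{1}{-5} \cdot 9}{78} = \frac{12325 \left(\left(- \frac{1}{5}\right) 9\right)}{78} = \frac{12325}{78} \left(- \frac{9}{5}\right) = - \frac{7395}{26}$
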